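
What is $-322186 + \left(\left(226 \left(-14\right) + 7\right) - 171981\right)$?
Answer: $-497324$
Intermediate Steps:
$-322186 + \left(\left(226 \left(-14\right) + 7\right) - 171981\right) = -322186 + \left(\left(-3164 + 7\right) - 171981\right) = -322186 - 175138 = -497324$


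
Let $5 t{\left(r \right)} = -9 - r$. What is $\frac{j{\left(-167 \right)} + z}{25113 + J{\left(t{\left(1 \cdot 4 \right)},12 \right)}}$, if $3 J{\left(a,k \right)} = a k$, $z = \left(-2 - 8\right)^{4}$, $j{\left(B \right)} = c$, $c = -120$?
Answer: $\frac{49400}{125513} \approx 0.39358$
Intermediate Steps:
$j{\left(B \right)} = -120$
$z = 10000$ ($z = \left(-2 - 8\right)^{4} = \left(-10\right)^{4} = 10000$)
$t{\left(r \right)} = - \frac{9}{5} - \frac{r}{5}$ ($t{\left(r \right)} = \frac{-9 - r}{5} = - \frac{9}{5} - \frac{r}{5}$)
$J{\left(a,k \right)} = \frac{a k}{3}$
$\frac{j{\left(-167 \right)} + z}{25113 + J{\left(t{\left(1 \cdot 4 \right)},12 \right)}} = \frac{-120 + 10000}{25113 + \frac{1}{3} \left(- \frac{9}{5} - \frac{1 \cdot 4}{5}\right) 12} = \frac{9880}{25113 + \frac{1}{3} \left(- \frac{9}{5} - \frac{4}{5}\right) 12} = \frac{9880}{25113 + \frac{1}{3} \left(- \frac{13}{5}\right) 12} = \frac{9880}{25113 - \frac{52}{5}} = \frac{9880}{\frac{125513}{5}} = 9880 \cdot \frac{5}{125513} = \frac{49400}{125513}$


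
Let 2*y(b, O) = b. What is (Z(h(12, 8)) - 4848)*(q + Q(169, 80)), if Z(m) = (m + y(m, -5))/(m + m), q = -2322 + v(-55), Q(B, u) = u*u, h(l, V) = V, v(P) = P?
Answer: -78001947/4 ≈ -1.9500e+7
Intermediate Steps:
y(b, O) = b/2
Q(B, u) = u**2
q = -2377 (q = -2322 - 55 = -2377)
Z(m) = 3/4 (Z(m) = (m + m/2)/(m + m) = (3*m/2)/((2*m)) = (3*m/2)*(1/(2*m)) = 3/4)
(Z(h(12, 8)) - 4848)*(q + Q(169, 80)) = (3/4 - 4848)*(-2377 + 80**2) = -19389*(-2377 + 6400)/4 = -19389/4*4023 = -78001947/4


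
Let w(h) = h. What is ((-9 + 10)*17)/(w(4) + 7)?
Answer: 17/11 ≈ 1.5455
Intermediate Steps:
((-9 + 10)*17)/(w(4) + 7) = ((-9 + 10)*17)/(4 + 7) = (1*17)/11 = 17*(1/11) = 17/11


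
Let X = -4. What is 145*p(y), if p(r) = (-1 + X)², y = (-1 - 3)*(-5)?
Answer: 3625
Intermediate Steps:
y = 20 (y = -4*(-5) = 20)
p(r) = 25 (p(r) = (-1 - 4)² = (-5)² = 25)
145*p(y) = 145*25 = 3625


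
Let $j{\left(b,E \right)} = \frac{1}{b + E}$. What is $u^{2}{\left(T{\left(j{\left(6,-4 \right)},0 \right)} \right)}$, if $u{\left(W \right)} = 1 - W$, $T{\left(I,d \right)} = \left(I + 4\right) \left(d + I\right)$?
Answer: $\frac{25}{16} \approx 1.5625$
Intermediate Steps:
$j{\left(b,E \right)} = \frac{1}{E + b}$
$T{\left(I,d \right)} = \left(4 + I\right) \left(I + d\right)$
$u^{2}{\left(T{\left(j{\left(6,-4 \right)},0 \right)} \right)} = \left(1 - \left(\left(\frac{1}{-4 + 6}\right)^{2} + \frac{4}{-4 + 6} + 4 \cdot 0 + \frac{1}{-4 + 6} \cdot 0\right)\right)^{2} = \left(1 - \left(\left(\frac{1}{2}\right)^{2} + \frac{4}{2} + 0 + \frac{1}{2} \cdot 0\right)\right)^{2} = \left(1 - \left(\left(\frac{1}{2}\right)^{2} + 4 \cdot \frac{1}{2} + 0 + \frac{1}{2} \cdot 0\right)\right)^{2} = \left(1 - \left(\frac{1}{4} + 2 + 0 + 0\right)\right)^{2} = \left(1 - \frac{9}{4}\right)^{2} = \left(- \frac{5}{4}\right)^{2} = \frac{25}{16}$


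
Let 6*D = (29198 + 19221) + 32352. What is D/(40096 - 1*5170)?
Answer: 80771/209556 ≈ 0.38544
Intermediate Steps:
D = 80771/6 (D = ((29198 + 19221) + 32352)/6 = (48419 + 32352)/6 = (⅙)*80771 = 80771/6 ≈ 13462.)
D/(40096 - 1*5170) = 80771/(6*(40096 - 1*5170)) = 80771/(6*(40096 - 5170)) = (80771/6)/34926 = (80771/6)*(1/34926) = 80771/209556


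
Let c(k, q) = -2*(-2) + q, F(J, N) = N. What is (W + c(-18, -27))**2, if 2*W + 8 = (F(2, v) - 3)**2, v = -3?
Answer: 81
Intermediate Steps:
c(k, q) = 4 + q
W = 14 (W = -4 + (-3 - 3)**2/2 = -4 + (1/2)*(-6)**2 = -4 + (1/2)*36 = -4 + 18 = 14)
(W + c(-18, -27))**2 = (14 + (4 - 27))**2 = (14 - 23)**2 = (-9)**2 = 81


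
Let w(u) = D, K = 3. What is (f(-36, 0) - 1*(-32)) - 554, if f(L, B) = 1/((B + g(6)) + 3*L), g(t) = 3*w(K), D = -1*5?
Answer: -64207/123 ≈ -522.01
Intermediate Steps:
D = -5
w(u) = -5
g(t) = -15 (g(t) = 3*(-5) = -15)
f(L, B) = 1/(-15 + B + 3*L) (f(L, B) = 1/((B - 15) + 3*L) = 1/((-15 + B) + 3*L) = 1/(-15 + B + 3*L))
(f(-36, 0) - 1*(-32)) - 554 = (1/(-15 + 0 + 3*(-36)) - 1*(-32)) - 554 = (1/(-15 + 0 - 108) + 32) - 554 = (1/(-123) + 32) - 554 = (-1/123 + 32) - 554 = 3935/123 - 554 = -64207/123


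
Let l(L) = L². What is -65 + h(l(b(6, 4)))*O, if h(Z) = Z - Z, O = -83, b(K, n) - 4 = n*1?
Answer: -65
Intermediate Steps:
b(K, n) = 4 + n (b(K, n) = 4 + n*1 = 4 + n)
h(Z) = 0
-65 + h(l(b(6, 4)))*O = -65 + 0*(-83) = -65 + 0 = -65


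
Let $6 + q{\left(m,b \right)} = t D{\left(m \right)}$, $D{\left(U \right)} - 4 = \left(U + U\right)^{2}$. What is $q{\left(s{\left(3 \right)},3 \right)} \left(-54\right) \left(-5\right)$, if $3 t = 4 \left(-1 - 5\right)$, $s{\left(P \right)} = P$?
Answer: $-88020$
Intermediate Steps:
$D{\left(U \right)} = 4 + 4 U^{2}$ ($D{\left(U \right)} = 4 + \left(U + U\right)^{2} = 4 + \left(2 U\right)^{2} = 4 + 4 U^{2}$)
$t = -8$ ($t = \frac{4 \left(-1 - 5\right)}{3} = \frac{4 \left(-6\right)}{3} = \frac{1}{3} \left(-24\right) = -8$)
$q{\left(m,b \right)} = -38 - 32 m^{2}$ ($q{\left(m,b \right)} = -6 - 8 \left(4 + 4 m^{2}\right) = -6 - \left(32 + 32 m^{2}\right) = -38 - 32 m^{2}$)
$q{\left(s{\left(3 \right)},3 \right)} \left(-54\right) \left(-5\right) = \left(-38 - 32 \cdot 3^{2}\right) \left(-54\right) \left(-5\right) = \left(-38 - 288\right) \left(-54\right) \left(-5\right) = \left(-326\right) \left(-54\right) \left(-5\right) = 17604 \left(-5\right) = -88020$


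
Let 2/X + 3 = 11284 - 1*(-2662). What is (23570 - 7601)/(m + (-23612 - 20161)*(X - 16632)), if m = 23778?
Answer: 74218589/3383763032852 ≈ 2.1934e-5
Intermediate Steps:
X = 2/13943 (X = 2/(-3 + (11284 - 1*(-2662))) = 2/(-3 + (11284 + 2662)) = 2/(-3 + 13946) = 2/13943 ≈ 0.00014344)
(23570 - 7601)/(m + (-23612 - 20161)*(X - 16632)) = (23570 - 7601)/(23778 + (-23612 - 20161)*(2/13943 - 16632)) = 15969/(23778 - 43773*(-231899974/13943)) = 15969/(23778 + 10150957561902/13943) = 15969/(10151289098556/13943) = 15969*(13943/10151289098556) = 74218589/3383763032852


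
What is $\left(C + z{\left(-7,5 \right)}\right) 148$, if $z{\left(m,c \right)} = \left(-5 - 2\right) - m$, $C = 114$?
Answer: $16872$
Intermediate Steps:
$z{\left(m,c \right)} = -7 - m$
$\left(C + z{\left(-7,5 \right)}\right) 148 = \left(114 - 0\right) 148 = \left(114 + \left(-7 + 7\right)\right) 148 = \left(114 + 0\right) 148 = 114 \cdot 148 = 16872$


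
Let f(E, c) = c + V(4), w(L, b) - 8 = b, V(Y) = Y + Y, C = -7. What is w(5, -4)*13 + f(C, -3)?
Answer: 57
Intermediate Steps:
V(Y) = 2*Y
w(L, b) = 8 + b
f(E, c) = 8 + c (f(E, c) = c + 2*4 = c + 8 = 8 + c)
w(5, -4)*13 + f(C, -3) = (8 - 4)*13 + (8 - 3) = 4*13 + 5 = 52 + 5 = 57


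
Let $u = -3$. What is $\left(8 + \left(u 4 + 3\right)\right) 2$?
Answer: $-2$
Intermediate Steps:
$\left(8 + \left(u 4 + 3\right)\right) 2 = \left(8 + \left(\left(-3\right) 4 + 3\right)\right) 2 = \left(8 + \left(-12 + 3\right)\right) 2 = \left(8 - 9\right) 2 = \left(-1\right) 2 = -2$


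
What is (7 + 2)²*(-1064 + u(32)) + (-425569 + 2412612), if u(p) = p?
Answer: 1903451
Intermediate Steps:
(7 + 2)²*(-1064 + u(32)) + (-425569 + 2412612) = (7 + 2)²*(-1064 + 32) + (-425569 + 2412612) = 9²*(-1032) + 1987043 = 81*(-1032) + 1987043 = -83592 + 1987043 = 1903451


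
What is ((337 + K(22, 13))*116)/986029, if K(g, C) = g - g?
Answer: 1348/34001 ≈ 0.039646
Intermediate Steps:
K(g, C) = 0
((337 + K(22, 13))*116)/986029 = ((337 + 0)*116)/986029 = (337*116)*(1/986029) = 39092*(1/986029) = 1348/34001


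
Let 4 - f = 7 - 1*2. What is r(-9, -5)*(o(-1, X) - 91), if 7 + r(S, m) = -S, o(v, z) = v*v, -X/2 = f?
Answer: -180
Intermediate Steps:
f = -1 (f = 4 - (7 - 1*2) = 4 - (7 - 2) = 4 - 1*5 = 4 - 5 = -1)
X = 2 (X = -2*(-1) = 2)
o(v, z) = v²
r(S, m) = -7 - S
r(-9, -5)*(o(-1, X) - 91) = (-7 - 1*(-9))*((-1)² - 91) = (-7 + 9)*(1 - 91) = 2*(-90) = -180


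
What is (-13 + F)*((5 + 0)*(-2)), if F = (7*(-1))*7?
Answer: 620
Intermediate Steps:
F = -49 (F = -7*7 = -49)
(-13 + F)*((5 + 0)*(-2)) = (-13 - 49)*((5 + 0)*(-2)) = -310*(-2) = -62*(-10) = 620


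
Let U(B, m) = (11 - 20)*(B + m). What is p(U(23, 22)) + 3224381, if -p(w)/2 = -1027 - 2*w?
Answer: 3224815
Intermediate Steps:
U(B, m) = -9*B - 9*m (U(B, m) = -9*(B + m) = -9*B - 9*m)
p(w) = 2054 + 4*w (p(w) = -2*(-1027 - 2*w) = 2054 + 4*w)
p(U(23, 22)) + 3224381 = (2054 + 4*(-9*23 - 9*22)) + 3224381 = (2054 + 4*(-207 - 198)) + 3224381 = (2054 + 4*(-405)) + 3224381 = (2054 - 1620) + 3224381 = 434 + 3224381 = 3224815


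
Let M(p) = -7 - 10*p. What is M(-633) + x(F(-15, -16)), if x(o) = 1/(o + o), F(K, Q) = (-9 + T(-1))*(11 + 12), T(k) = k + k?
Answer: 3199437/506 ≈ 6323.0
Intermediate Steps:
T(k) = 2*k
F(K, Q) = -253 (F(K, Q) = (-9 + 2*(-1))*(11 + 12) = (-9 - 2)*23 = -11*23 = -253)
x(o) = 1/(2*o)
M(-633) + x(F(-15, -16)) = (-7 - 10*(-633)) + (½)/(-253) = (-7 + 6330) + (½)*(-1/253) = 6323 - 1/506 = 3199437/506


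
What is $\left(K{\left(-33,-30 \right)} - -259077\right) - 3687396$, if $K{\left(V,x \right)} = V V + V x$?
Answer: $-3426240$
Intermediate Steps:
$K{\left(V,x \right)} = V^{2} + V x$
$\left(K{\left(-33,-30 \right)} - -259077\right) - 3687396 = \left(- 33 \left(-33 - 30\right) - -259077\right) - 3687396 = \left(\left(-33\right) \left(-63\right) + 259077\right) - 3687396 = \left(2079 + 259077\right) - 3687396 = 261156 - 3687396 = -3426240$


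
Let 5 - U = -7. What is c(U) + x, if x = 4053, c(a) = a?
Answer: 4065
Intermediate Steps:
U = 12 (U = 5 - 1*(-7) = 5 + 7 = 12)
c(U) + x = 12 + 4053 = 4065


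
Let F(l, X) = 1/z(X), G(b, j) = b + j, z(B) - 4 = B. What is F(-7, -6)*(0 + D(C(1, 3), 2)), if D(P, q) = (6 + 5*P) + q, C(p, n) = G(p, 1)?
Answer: -9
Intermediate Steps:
z(B) = 4 + B
C(p, n) = 1 + p (C(p, n) = p + 1 = 1 + p)
F(l, X) = 1/(4 + X)
D(P, q) = 6 + q + 5*P
F(-7, -6)*(0 + D(C(1, 3), 2)) = (0 + (6 + 2 + 5*(1 + 1)))/(4 - 6) = (0 + (6 + 2 + 5*2))/(-2) = -(0 + (6 + 2 + 10))/2 = -(0 + 18)/2 = -½*18 = -9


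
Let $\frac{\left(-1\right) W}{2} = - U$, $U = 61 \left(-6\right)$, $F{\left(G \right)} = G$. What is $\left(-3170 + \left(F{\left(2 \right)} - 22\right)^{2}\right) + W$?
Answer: $-3502$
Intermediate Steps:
$U = -366$
$W = -732$ ($W = - 2 \left(\left(-1\right) \left(-366\right)\right) = \left(-2\right) 366 = -732$)
$\left(-3170 + \left(F{\left(2 \right)} - 22\right)^{2}\right) + W = \left(-3170 + \left(2 - 22\right)^{2}\right) - 732 = \left(-3170 + \left(-20\right)^{2}\right) - 732 = \left(-3170 + 400\right) - 732 = -2770 - 732 = -3502$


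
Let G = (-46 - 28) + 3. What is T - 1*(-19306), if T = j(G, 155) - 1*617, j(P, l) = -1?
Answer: 18688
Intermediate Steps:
G = -71 (G = -74 + 3 = -71)
T = -618 (T = -1 - 1*617 = -1 - 617 = -618)
T - 1*(-19306) = -618 - 1*(-19306) = -618 + 19306 = 18688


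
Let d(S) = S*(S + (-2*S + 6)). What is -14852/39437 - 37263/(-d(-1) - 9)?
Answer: 1469511227/78874 ≈ 18631.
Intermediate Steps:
d(S) = S*(6 - S) (d(S) = S*(S + (6 - 2*S)) = S*(6 - S))
-14852/39437 - 37263/(-d(-1) - 9) = -14852/39437 - 37263/(-(-1)*(6 - 1*(-1)) - 9) = -14852*1/39437 - 37263/(-(-1)*(6 + 1) - 9) = -14852/39437 - 37263/(-(-1)*7 - 9) = -14852/39437 - 37263/(-1*(-7) - 9) = -14852/39437 - 37263/(7 - 9) = -14852/39437 - 37263/(-2) = -14852/39437 - 37263*(-½) = -14852/39437 + 37263/2 = 1469511227/78874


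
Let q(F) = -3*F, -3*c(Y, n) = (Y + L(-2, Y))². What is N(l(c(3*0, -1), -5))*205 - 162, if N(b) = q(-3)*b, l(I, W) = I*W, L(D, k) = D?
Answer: 12138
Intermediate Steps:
c(Y, n) = -(-2 + Y)²/3 (c(Y, n) = -(Y - 2)²/3 = -(-2 + Y)²/3)
N(b) = 9*b (N(b) = (-3*(-3))*b = 9*b)
N(l(c(3*0, -1), -5))*205 - 162 = (9*(-(-2 + 3*0)²/3*(-5)))*205 - 162 = (9*(-(-2 + 0)²/3*(-5)))*205 - 162 = (9*(-⅓*(-2)²*(-5)))*205 - 162 = (9*(-⅓*4*(-5)))*205 - 162 = (9*(-4/3*(-5)))*205 - 162 = (9*(20/3))*205 - 162 = 60*205 - 162 = 12300 - 162 = 12138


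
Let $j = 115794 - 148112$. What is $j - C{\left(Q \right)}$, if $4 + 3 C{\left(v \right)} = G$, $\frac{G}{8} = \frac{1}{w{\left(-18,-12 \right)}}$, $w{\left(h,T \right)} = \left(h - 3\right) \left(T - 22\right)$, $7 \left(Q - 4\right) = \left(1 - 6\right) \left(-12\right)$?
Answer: $- \frac{34611154}{1071} \approx -32317.0$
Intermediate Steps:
$j = -32318$ ($j = 115794 - 148112 = -32318$)
$Q = \frac{88}{7}$ ($Q = 4 + \frac{\left(1 - 6\right) \left(-12\right)}{7} = 4 + \frac{\left(-5\right) \left(-12\right)}{7} = 4 + \frac{1}{7} \cdot 60 = 4 + \frac{60}{7} = \frac{88}{7} \approx 12.571$)
$w{\left(h,T \right)} = \left(-22 + T\right) \left(-3 + h\right)$ ($w{\left(h,T \right)} = \left(-3 + h\right) \left(-22 + T\right) = \left(-22 + T\right) \left(-3 + h\right)$)
$G = \frac{4}{357}$ ($G = \frac{8}{66 - -396 - -36 - -216} = \frac{8}{66 + 396 + 36 + 216} = \frac{8}{714} = 8 \cdot \frac{1}{714} = \frac{4}{357} \approx 0.011204$)
$C{\left(v \right)} = - \frac{1424}{1071}$ ($C{\left(v \right)} = - \frac{4}{3} + \frac{1}{3} \cdot \frac{4}{357} = - \frac{4}{3} + \frac{4}{1071} = - \frac{1424}{1071}$)
$j - C{\left(Q \right)} = -32318 - - \frac{1424}{1071} = -32318 + \frac{1424}{1071} = - \frac{34611154}{1071}$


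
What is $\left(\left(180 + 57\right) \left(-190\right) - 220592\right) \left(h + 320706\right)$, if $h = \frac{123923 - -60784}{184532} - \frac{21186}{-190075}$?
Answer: $- \frac{1493961226407186066747}{17537459950} \approx -8.5187 \cdot 10^{10}$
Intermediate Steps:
$h = \frac{39017677977}{35074919900}$ ($h = \left(123923 + 60784\right) \frac{1}{184532} - - \frac{21186}{190075} = 184707 \cdot \frac{1}{184532} + \frac{21186}{190075} = \frac{184707}{184532} + \frac{21186}{190075} = \frac{39017677977}{35074919900} \approx 1.1124$)
$\left(\left(180 + 57\right) \left(-190\right) - 220592\right) \left(h + 320706\right) = \left(\left(180 + 57\right) \left(-190\right) - 220592\right) \left(\frac{39017677977}{35074919900} + 320706\right) = \left(237 \left(-190\right) - 220592\right) \frac{11248776279127377}{35074919900} = \left(-45030 - 220592\right) \frac{11248776279127377}{35074919900} = \left(-265622\right) \frac{11248776279127377}{35074919900} = - \frac{1493961226407186066747}{17537459950}$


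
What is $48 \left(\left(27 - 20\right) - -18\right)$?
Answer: $1200$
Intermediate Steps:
$48 \left(\left(27 - 20\right) - -18\right) = 48 \left(7 + 18\right) = 48 \cdot 25 = 1200$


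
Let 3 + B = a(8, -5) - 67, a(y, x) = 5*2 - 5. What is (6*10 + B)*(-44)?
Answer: 220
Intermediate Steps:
a(y, x) = 5 (a(y, x) = 10 - 5 = 5)
B = -65 (B = -3 + (5 - 67) = -3 - 62 = -65)
(6*10 + B)*(-44) = (6*10 - 65)*(-44) = (60 - 65)*(-44) = -5*(-44) = 220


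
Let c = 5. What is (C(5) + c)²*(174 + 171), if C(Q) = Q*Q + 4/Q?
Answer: 1636404/5 ≈ 3.2728e+5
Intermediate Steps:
C(Q) = Q² + 4/Q
(C(5) + c)²*(174 + 171) = ((4 + 5³)/5 + 5)²*(174 + 171) = ((4 + 125)/5 + 5)²*345 = ((⅕)*129 + 5)²*345 = (129/5 + 5)²*345 = (154/5)²*345 = (23716/25)*345 = 1636404/5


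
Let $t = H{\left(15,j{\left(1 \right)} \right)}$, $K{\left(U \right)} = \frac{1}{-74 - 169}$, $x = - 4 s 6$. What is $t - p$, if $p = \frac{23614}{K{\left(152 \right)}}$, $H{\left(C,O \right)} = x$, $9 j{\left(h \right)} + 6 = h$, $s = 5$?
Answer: $5738082$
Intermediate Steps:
$x = -120$ ($x = \left(-4\right) 5 \cdot 6 = \left(-20\right) 6 = -120$)
$j{\left(h \right)} = - \frac{2}{3} + \frac{h}{9}$
$H{\left(C,O \right)} = -120$
$K{\left(U \right)} = - \frac{1}{243}$ ($K{\left(U \right)} = \frac{1}{-243} = - \frac{1}{243}$)
$t = -120$
$p = -5738202$ ($p = \frac{23614}{- \frac{1}{243}} = 23614 \left(-243\right) = -5738202$)
$t - p = -120 - -5738202 = -120 + 5738202 = 5738082$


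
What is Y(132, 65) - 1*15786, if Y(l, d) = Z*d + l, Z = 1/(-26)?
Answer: -31313/2 ≈ -15657.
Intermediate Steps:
Z = -1/26 ≈ -0.038462
Y(l, d) = l - d/26 (Y(l, d) = -d/26 + l = l - d/26)
Y(132, 65) - 1*15786 = (132 - 1/26*65) - 1*15786 = (132 - 5/2) - 15786 = 259/2 - 15786 = -31313/2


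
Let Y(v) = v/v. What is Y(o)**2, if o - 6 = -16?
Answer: 1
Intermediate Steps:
o = -10 (o = 6 - 16 = -10)
Y(v) = 1
Y(o)**2 = 1**2 = 1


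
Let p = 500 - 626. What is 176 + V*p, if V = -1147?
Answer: 144698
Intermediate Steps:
p = -126
176 + V*p = 176 - 1147*(-126) = 176 + 144522 = 144698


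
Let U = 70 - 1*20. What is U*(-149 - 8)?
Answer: -7850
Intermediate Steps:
U = 50 (U = 70 - 20 = 50)
U*(-149 - 8) = 50*(-149 - 8) = 50*(-157) = -7850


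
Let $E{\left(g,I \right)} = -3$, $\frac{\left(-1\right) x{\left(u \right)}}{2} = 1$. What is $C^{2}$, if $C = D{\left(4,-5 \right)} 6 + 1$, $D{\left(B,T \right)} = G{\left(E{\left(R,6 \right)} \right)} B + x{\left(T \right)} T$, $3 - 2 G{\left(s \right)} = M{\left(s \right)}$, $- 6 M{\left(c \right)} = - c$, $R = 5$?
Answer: $10609$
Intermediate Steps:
$x{\left(u \right)} = -2$ ($x{\left(u \right)} = \left(-2\right) 1 = -2$)
$M{\left(c \right)} = \frac{c}{6}$ ($M{\left(c \right)} = - \frac{\left(-1\right) c}{6} = \frac{c}{6}$)
$G{\left(s \right)} = \frac{3}{2} - \frac{s}{12}$ ($G{\left(s \right)} = \frac{3}{2} - \frac{\frac{1}{6} s}{2} = \frac{3}{2} - \frac{s}{12}$)
$D{\left(B,T \right)} = - 2 T + \frac{7 B}{4}$ ($D{\left(B,T \right)} = \left(\frac{3}{2} - - \frac{1}{4}\right) B - 2 T = \left(\frac{3}{2} + \frac{1}{4}\right) B - 2 T = \frac{7 B}{4} - 2 T = - 2 T + \frac{7 B}{4}$)
$C = 103$ ($C = \left(\left(-2\right) \left(-5\right) + \frac{7}{4} \cdot 4\right) 6 + 1 = \left(10 + 7\right) 6 + 1 = 17 \cdot 6 + 1 = 102 + 1 = 103$)
$C^{2} = 103^{2} = 10609$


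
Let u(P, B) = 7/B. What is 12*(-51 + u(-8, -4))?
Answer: -633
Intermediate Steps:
12*(-51 + u(-8, -4)) = 12*(-51 + 7/(-4)) = 12*(-51 + 7*(-¼)) = 12*(-51 - 7/4) = 12*(-211/4) = -633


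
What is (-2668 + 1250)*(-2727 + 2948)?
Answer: -313378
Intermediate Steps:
(-2668 + 1250)*(-2727 + 2948) = -1418*221 = -313378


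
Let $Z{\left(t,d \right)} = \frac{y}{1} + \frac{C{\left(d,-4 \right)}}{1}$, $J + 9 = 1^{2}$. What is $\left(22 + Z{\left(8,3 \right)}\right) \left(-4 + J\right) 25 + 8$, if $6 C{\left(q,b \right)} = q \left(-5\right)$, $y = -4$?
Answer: $-4642$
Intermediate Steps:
$C{\left(q,b \right)} = - \frac{5 q}{6}$ ($C{\left(q,b \right)} = \frac{q \left(-5\right)}{6} = \frac{\left(-5\right) q}{6} = - \frac{5 q}{6}$)
$J = -8$ ($J = -9 + 1^{2} = -9 + 1 = -8$)
$Z{\left(t,d \right)} = -4 - \frac{5 d}{6}$ ($Z{\left(t,d \right)} = - \frac{4}{1} + \frac{\left(- \frac{5}{6}\right) d}{1} = \left(-4\right) 1 + - \frac{5 d}{6} \cdot 1 = -4 - \frac{5 d}{6}$)
$\left(22 + Z{\left(8,3 \right)}\right) \left(-4 + J\right) 25 + 8 = \left(22 - \frac{13}{2}\right) \left(-4 - 8\right) 25 + 8 = \left(22 - \frac{13}{2}\right) \left(-12\right) 25 + 8 = \frac{31}{2} \left(-12\right) 25 + 8 = \left(-186\right) 25 + 8 = -4650 + 8 = -4642$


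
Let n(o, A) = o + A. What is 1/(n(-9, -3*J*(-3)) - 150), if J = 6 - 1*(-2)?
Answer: -1/87 ≈ -0.011494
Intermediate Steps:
J = 8 (J = 6 + 2 = 8)
n(o, A) = A + o
1/(n(-9, -3*J*(-3)) - 150) = 1/((-3*8*(-3) - 9) - 150) = 1/((-24*(-3) - 9) - 150) = 1/((72 - 9) - 150) = 1/(63 - 150) = 1/(-87) = -1/87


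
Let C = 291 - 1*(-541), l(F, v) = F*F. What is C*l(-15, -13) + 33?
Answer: 187233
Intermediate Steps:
l(F, v) = F²
C = 832 (C = 291 + 541 = 832)
C*l(-15, -13) + 33 = 832*(-15)² + 33 = 832*225 + 33 = 187200 + 33 = 187233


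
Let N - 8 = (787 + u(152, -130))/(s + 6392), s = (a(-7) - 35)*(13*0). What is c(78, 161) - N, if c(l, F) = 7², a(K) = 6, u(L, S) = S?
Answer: 261415/6392 ≈ 40.897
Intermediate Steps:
s = 0 (s = (6 - 35)*(13*0) = -29*0 = 0)
c(l, F) = 49
N = 51793/6392 (N = 8 + (787 - 130)/(0 + 6392) = 8 + 657/6392 = 51793/6392 ≈ 8.1028)
c(78, 161) - N = 49 - 1*51793/6392 = 49 - 51793/6392 = 261415/6392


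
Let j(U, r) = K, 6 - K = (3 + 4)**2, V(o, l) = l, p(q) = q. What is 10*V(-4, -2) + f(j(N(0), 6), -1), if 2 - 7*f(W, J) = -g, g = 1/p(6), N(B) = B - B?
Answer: -827/42 ≈ -19.690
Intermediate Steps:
K = -43 (K = 6 - (3 + 4)**2 = 6 - 1*7**2 = 6 - 1*49 = 6 - 49 = -43)
N(B) = 0
j(U, r) = -43
g = 1/6 ≈ 0.16667
f(W, J) = 13/42 (f(W, J) = 2/7 - (-1)/(7*6) = 2/7 - 1/7*(-1/6) = 2/7 + 1/42 = 13/42)
10*V(-4, -2) + f(j(N(0), 6), -1) = 10*(-2) + 13/42 = -20 + 13/42 = -827/42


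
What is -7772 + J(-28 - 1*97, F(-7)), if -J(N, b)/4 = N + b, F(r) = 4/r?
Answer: -50888/7 ≈ -7269.7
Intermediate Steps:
J(N, b) = -4*N - 4*b (J(N, b) = -4*(N + b) = -4*N - 4*b)
-7772 + J(-28 - 1*97, F(-7)) = -7772 + (-4*(-28 - 1*97) - 16/(-7)) = -7772 + (-4*(-28 - 97) - 16*(-1)/7) = -7772 + (-4*(-125) - 4*(-4/7)) = -7772 + (500 + 16/7) = -7772 + 3516/7 = -50888/7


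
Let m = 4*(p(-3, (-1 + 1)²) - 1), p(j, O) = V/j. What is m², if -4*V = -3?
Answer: 25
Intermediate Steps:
V = ¾ (V = -¼*(-3) = ¾ ≈ 0.75000)
p(j, O) = 3/(4*j)
m = -5 (m = 4*((¾)/(-3) - 1) = 4*((¾)*(-⅓) - 1) = 4*(-¼ - 1) = 4*(-5/4) = -5)
m² = (-5)² = 25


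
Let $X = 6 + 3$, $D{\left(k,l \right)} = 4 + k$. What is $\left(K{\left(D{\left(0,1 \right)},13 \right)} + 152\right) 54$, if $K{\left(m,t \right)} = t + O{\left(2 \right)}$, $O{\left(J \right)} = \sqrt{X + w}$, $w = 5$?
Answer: $8910 + 54 \sqrt{14} \approx 9112.0$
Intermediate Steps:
$X = 9$
$O{\left(J \right)} = \sqrt{14}$ ($O{\left(J \right)} = \sqrt{9 + 5} = \sqrt{14}$)
$K{\left(m,t \right)} = t + \sqrt{14}$
$\left(K{\left(D{\left(0,1 \right)},13 \right)} + 152\right) 54 = \left(\left(13 + \sqrt{14}\right) + 152\right) 54 = \left(165 + \sqrt{14}\right) 54 = 8910 + 54 \sqrt{14}$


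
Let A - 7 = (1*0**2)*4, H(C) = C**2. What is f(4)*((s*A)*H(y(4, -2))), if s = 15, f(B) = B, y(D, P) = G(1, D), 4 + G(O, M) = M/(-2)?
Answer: 15120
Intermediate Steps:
G(O, M) = -4 - M/2 (G(O, M) = -4 + M/(-2) = -4 + M*(-1/2) = -4 - M/2)
y(D, P) = -4 - D/2
A = 7 (A = 7 + (1*0**2)*4 = 7 + (1*0)*4 = 7 + 0*4 = 7 + 0 = 7)
f(4)*((s*A)*H(y(4, -2))) = 4*((15*7)*(-4 - 1/2*4)**2) = 4*(105*(-4 - 2)**2) = 4*(105*(-6)**2) = 4*(105*36) = 4*3780 = 15120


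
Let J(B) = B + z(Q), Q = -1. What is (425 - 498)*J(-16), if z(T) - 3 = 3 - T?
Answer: 657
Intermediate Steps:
z(T) = 6 - T (z(T) = 3 + (3 - T) = 6 - T)
J(B) = 7 + B (J(B) = B + (6 - 1*(-1)) = B + (6 + 1) = B + 7 = 7 + B)
(425 - 498)*J(-16) = (425 - 498)*(7 - 16) = -73*(-9) = 657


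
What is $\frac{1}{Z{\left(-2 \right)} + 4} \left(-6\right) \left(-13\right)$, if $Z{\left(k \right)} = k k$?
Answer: $\frac{39}{4} \approx 9.75$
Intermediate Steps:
$Z{\left(k \right)} = k^{2}$
$\frac{1}{Z{\left(-2 \right)} + 4} \left(-6\right) \left(-13\right) = \frac{1}{\left(-2\right)^{2} + 4} \left(-6\right) \left(-13\right) = \frac{1}{4 + 4} \left(-6\right) \left(-13\right) = \frac{1}{8} \left(-6\right) \left(-13\right) = \left(- \frac{3}{4}\right) \left(-13\right) = \frac{39}{4}$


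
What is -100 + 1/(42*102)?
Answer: -428399/4284 ≈ -100.00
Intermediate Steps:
-100 + 1/(42*102) = -100 + (1/42)*(1/102) = -100 + 1/4284 = -428399/4284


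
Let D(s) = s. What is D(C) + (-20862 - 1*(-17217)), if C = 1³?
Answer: -3644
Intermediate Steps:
C = 1
D(C) + (-20862 - 1*(-17217)) = 1 + (-20862 - 1*(-17217)) = 1 + (-20862 + 17217) = 1 - 3645 = -3644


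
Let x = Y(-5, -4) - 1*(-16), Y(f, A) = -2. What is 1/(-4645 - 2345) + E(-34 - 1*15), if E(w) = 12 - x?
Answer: -13981/6990 ≈ -2.0001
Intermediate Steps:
x = 14 (x = -2 - 1*(-16) = -2 + 16 = 14)
E(w) = -2 (E(w) = 12 - 1*14 = 12 - 14 = -2)
1/(-4645 - 2345) + E(-34 - 1*15) = 1/(-4645 - 2345) - 2 = 1/(-6990) - 2 = -1/6990 - 2 = -13981/6990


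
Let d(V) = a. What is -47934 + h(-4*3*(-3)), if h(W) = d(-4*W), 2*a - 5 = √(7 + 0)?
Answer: -95863/2 + √7/2 ≈ -47930.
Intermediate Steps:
a = 5/2 + √7/2 (a = 5/2 + √(7 + 0)/2 = 5/2 + √7/2 ≈ 3.8229)
d(V) = 5/2 + √7/2
h(W) = 5/2 + √7/2
-47934 + h(-4*3*(-3)) = -47934 + (5/2 + √7/2) = -95863/2 + √7/2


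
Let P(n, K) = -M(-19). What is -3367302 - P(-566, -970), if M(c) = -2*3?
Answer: -3367308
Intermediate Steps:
M(c) = -6
P(n, K) = 6 (P(n, K) = -1*(-6) = 6)
-3367302 - P(-566, -970) = -3367302 - 1*6 = -3367302 - 6 = -3367308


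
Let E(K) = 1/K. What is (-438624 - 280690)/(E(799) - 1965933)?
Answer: 287365943/785390233 ≈ 0.36589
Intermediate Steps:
(-438624 - 280690)/(E(799) - 1965933) = (-438624 - 280690)/(1/799 - 1965933) = -719314/(1/799 - 1965933) = -719314/(-1570780466/799) = -719314*(-799/1570780466) = 287365943/785390233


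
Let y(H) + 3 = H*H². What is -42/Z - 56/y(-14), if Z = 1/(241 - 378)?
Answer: 15806294/2747 ≈ 5754.0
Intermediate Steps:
y(H) = -3 + H³ (y(H) = -3 + H*H² = -3 + H³)
Z = -1/137 (Z = 1/(-137) = -1/137 ≈ -0.0072993)
-42/Z - 56/y(-14) = -42/(-1/137) - 56/(-3 + (-14)³) = -42*(-137) - 56/(-3 - 2744) = 5754 - 56/(-2747) = 5754 - 56*(-1/2747) = 5754 + 56/2747 = 15806294/2747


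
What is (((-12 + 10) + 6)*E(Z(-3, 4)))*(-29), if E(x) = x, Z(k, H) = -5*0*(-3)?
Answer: 0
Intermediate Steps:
Z(k, H) = 0 (Z(k, H) = 0*(-3) = 0)
(((-12 + 10) + 6)*E(Z(-3, 4)))*(-29) = (((-12 + 10) + 6)*0)*(-29) = ((-2 + 6)*0)*(-29) = (4*0)*(-29) = 0*(-29) = 0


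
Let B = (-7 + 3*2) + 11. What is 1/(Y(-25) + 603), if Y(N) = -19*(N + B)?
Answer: 1/888 ≈ 0.0011261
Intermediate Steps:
B = 10 (B = (-7 + 6) + 11 = -1 + 11 = 10)
Y(N) = -190 - 19*N (Y(N) = -19*(N + 10) = -19*(10 + N) = -190 - 19*N)
1/(Y(-25) + 603) = 1/((-190 - 19*(-25)) + 603) = 1/((-190 + 475) + 603) = 1/(285 + 603) = 1/888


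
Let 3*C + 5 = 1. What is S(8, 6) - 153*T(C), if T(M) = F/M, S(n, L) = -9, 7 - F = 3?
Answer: 450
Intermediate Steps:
C = -4/3 (C = -5/3 + (1/3)*1 = -5/3 + 1/3 = -4/3 ≈ -1.3333)
F = 4 (F = 7 - 1*3 = 7 - 3 = 4)
T(M) = 4/M
S(8, 6) - 153*T(C) = -9 - 612/(-4/3) = -9 - 612*(-3)/4 = -9 - 153*(-3) = -9 + 459 = 450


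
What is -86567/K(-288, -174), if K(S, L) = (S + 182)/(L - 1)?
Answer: -15149225/106 ≈ -1.4292e+5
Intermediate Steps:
K(S, L) = (182 + S)/(-1 + L)
-86567/K(-288, -174) = -86567*(-1 - 174)/(182 - 288) = -86567/(-106/(-175)) = -86567/((-1/175*(-106))) = -86567/106/175 = -86567*175/106 = -15149225/106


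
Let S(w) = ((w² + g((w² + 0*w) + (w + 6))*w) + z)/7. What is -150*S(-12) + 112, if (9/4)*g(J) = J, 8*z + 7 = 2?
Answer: 358711/28 ≈ 12811.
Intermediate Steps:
z = -5/8 (z = -7/8 + (⅛)*2 = -7/8 + ¼ = -5/8 ≈ -0.62500)
g(J) = 4*J/9
S(w) = -5/56 + w²/7 + w*(8/3 + 4*w/9 + 4*w²/9)/7 (S(w) = ((w² + (4*((w² + 0*w) + (w + 6))/9)*w) - 5/8)/7 = ((w² + (4*((w² + 0) + (6 + w))/9)*w) - 5/8)*(⅐) = ((w² + (4*(w² + (6 + w))/9)*w) - 5/8)*(⅐) = ((w² + (4*(6 + w + w²)/9)*w) - 5/8)*(⅐) = ((w² + (8/3 + 4*w/9 + 4*w²/9)*w) - 5/8)*(⅐) = ((w² + w*(8/3 + 4*w/9 + 4*w²/9)) - 5/8)*(⅐) = (-5/8 + w² + w*(8/3 + 4*w/9 + 4*w²/9))*(⅐) = -5/56 + w²/7 + w*(8/3 + 4*w/9 + 4*w²/9)/7)
-150*S(-12) + 112 = -150*(-5/56 + (4/63)*(-12)³ + (8/21)*(-12) + (13/63)*(-12)²) + 112 = -150*(-5/56 + (4/63)*(-1728) - 32/7 + (13/63)*144) + 112 = -150*(-5/56 - 768/7 - 32/7 + 208/7) + 112 = -150*(-4741/56) + 112 = 355575/28 + 112 = 358711/28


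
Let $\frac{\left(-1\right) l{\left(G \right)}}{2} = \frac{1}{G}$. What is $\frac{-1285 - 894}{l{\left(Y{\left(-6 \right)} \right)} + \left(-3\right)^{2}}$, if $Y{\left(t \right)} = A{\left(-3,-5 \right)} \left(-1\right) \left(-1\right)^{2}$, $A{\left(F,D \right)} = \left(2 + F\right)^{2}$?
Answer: $- \frac{2179}{11} \approx -198.09$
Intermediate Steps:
$Y{\left(t \right)} = -1$ ($Y{\left(t \right)} = \left(2 - 3\right)^{2} \left(-1\right) \left(-1\right)^{2} = \left(-1\right)^{2} \left(-1\right) 1 = 1 \left(-1\right) 1 = \left(-1\right) 1 = -1$)
$l{\left(G \right)} = - \frac{2}{G}$
$\frac{-1285 - 894}{l{\left(Y{\left(-6 \right)} \right)} + \left(-3\right)^{2}} = \frac{-1285 - 894}{- \frac{2}{-1} + \left(-3\right)^{2}} = - \frac{2179}{\left(-2\right) \left(-1\right) + 9} = - \frac{2179}{2 + 9} = - \frac{2179}{11}$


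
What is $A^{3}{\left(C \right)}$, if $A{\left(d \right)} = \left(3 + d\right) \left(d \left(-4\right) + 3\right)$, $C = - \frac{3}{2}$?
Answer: $\frac{19683}{8} \approx 2460.4$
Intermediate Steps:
$C = - \frac{3}{2}$ ($C = \left(-3\right) \frac{1}{2} = - \frac{3}{2} \approx -1.5$)
$A{\left(d \right)} = \left(3 + d\right) \left(3 - 4 d\right)$ ($A{\left(d \right)} = \left(3 + d\right) \left(- 4 d + 3\right) = \left(3 + d\right) \left(3 - 4 d\right)$)
$A^{3}{\left(C \right)} = \left(9 - - \frac{27}{2} - 4 \left(- \frac{3}{2}\right)^{2}\right)^{3} = \left(9 + \frac{27}{2} - 9\right)^{3} = \left(\frac{27}{2}\right)^{3} = \frac{19683}{8}$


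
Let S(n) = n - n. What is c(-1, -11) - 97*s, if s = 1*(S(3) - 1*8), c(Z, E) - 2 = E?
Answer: 767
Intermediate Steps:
S(n) = 0
c(Z, E) = 2 + E
s = -8 (s = 1*(0 - 1*8) = 1*(0 - 8) = 1*(-8) = -8)
c(-1, -11) - 97*s = (2 - 11) - 97*(-8) = -9 + 776 = 767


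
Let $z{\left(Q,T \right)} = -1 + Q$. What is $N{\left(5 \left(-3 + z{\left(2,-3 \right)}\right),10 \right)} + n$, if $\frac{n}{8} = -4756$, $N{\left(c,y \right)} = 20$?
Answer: $-38028$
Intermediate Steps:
$n = -38048$ ($n = 8 \left(-4756\right) = -38048$)
$N{\left(5 \left(-3 + z{\left(2,-3 \right)}\right),10 \right)} + n = 20 - 38048 = -38028$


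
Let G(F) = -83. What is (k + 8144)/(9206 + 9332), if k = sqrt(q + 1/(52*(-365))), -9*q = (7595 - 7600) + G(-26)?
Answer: 4072/9269 + sqrt(7925246095)/527776860 ≈ 0.43948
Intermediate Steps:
q = 88/9 (q = -((7595 - 7600) - 83)/9 = -(-5 - 83)/9 = -1/9*(-88) = 88/9 ≈ 9.7778)
k = sqrt(7925246095)/28470 (k = sqrt(88/9 + 1/(52*(-365))) = sqrt(88/9 + 1/(-18980)) = sqrt(88/9 - 1/18980) = sqrt(1670231/170820) = sqrt(7925246095)/28470 ≈ 3.1269)
(k + 8144)/(9206 + 9332) = (sqrt(7925246095)/28470 + 8144)/(9206 + 9332) = (8144 + sqrt(7925246095)/28470)/18538 = (8144 + sqrt(7925246095)/28470)*(1/18538) = 4072/9269 + sqrt(7925246095)/527776860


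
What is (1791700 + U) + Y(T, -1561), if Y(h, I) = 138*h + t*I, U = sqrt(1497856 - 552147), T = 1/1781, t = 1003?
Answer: 402536415/1781 + sqrt(945709) ≈ 2.2699e+5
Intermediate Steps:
T = 1/1781 ≈ 0.00056148
U = sqrt(945709) ≈ 972.48
Y(h, I) = 138*h + 1003*I
(1791700 + U) + Y(T, -1561) = (1791700 + sqrt(945709)) + (138*(1/1781) + 1003*(-1561)) = (1791700 + sqrt(945709)) + (138/1781 - 1565683) = (1791700 + sqrt(945709)) - 2788481285/1781 = 402536415/1781 + sqrt(945709)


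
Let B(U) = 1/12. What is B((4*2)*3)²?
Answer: 1/144 ≈ 0.0069444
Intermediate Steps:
B(U) = 1/12 (B(U) = 1*(1/12) = 1/12)
B((4*2)*3)² = (1/12)² = 1/144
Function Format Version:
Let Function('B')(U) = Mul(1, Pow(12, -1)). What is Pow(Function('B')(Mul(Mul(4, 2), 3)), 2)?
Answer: Rational(1, 144) ≈ 0.0069444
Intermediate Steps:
Function('B')(U) = Rational(1, 12) (Function('B')(U) = Mul(1, Rational(1, 12)) = Rational(1, 12))
Pow(Function('B')(Mul(Mul(4, 2), 3)), 2) = Pow(Rational(1, 12), 2) = Rational(1, 144)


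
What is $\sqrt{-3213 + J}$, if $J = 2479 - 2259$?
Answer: $i \sqrt{2993} \approx 54.708 i$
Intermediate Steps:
$J = 220$
$\sqrt{-3213 + J} = \sqrt{-3213 + 220} = \sqrt{-2993} = i \sqrt{2993}$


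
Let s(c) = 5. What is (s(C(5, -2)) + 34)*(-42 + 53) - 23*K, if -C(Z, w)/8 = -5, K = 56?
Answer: -859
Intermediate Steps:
C(Z, w) = 40 (C(Z, w) = -8*(-5) = 40)
(s(C(5, -2)) + 34)*(-42 + 53) - 23*K = (5 + 34)*(-42 + 53) - 23*56 = 39*11 - 1288 = 429 - 1288 = -859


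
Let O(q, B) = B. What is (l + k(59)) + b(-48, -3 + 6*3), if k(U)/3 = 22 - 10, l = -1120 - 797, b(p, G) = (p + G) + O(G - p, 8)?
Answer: -1906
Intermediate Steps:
b(p, G) = 8 + G + p (b(p, G) = (p + G) + 8 = (G + p) + 8 = 8 + G + p)
l = -1917
k(U) = 36 (k(U) = 3*(22 - 10) = 3*12 = 36)
(l + k(59)) + b(-48, -3 + 6*3) = (-1917 + 36) + (8 + (-3 + 6*3) - 48) = -1881 + (8 + (-3 + 18) - 48) = -1881 + (8 + 15 - 48) = -1881 - 25 = -1906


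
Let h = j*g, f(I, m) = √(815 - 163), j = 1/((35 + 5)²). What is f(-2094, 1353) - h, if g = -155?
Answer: 31/320 + 2*√163 ≈ 25.631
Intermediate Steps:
j = 1/1600 (j = 1/(40²) = 1/1600 ≈ 0.00062500)
f(I, m) = 2*√163 (f(I, m) = √652 = 2*√163)
h = -31/320 (h = (1/1600)*(-155) = -31/320 ≈ -0.096875)
f(-2094, 1353) - h = 2*√163 - 1*(-31/320) = 2*√163 + 31/320 = 31/320 + 2*√163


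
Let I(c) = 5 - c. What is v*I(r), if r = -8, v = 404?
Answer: 5252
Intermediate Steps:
v*I(r) = 404*(5 - 1*(-8)) = 404*(5 + 8) = 404*13 = 5252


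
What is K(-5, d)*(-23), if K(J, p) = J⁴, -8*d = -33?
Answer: -14375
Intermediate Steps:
d = 33/8 (d = -⅛*(-33) = 33/8 ≈ 4.1250)
K(-5, d)*(-23) = (-5)⁴*(-23) = 625*(-23) = -14375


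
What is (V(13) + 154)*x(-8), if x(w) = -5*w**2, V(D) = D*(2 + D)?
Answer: -111680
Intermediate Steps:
(V(13) + 154)*x(-8) = (13*(2 + 13) + 154)*(-5*(-8)**2) = (13*15 + 154)*(-5*64) = (195 + 154)*(-320) = 349*(-320) = -111680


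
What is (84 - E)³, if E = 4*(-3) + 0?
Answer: 884736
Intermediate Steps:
E = -12 (E = -12 + 0 = -12)
(84 - E)³ = (84 - 1*(-12))³ = (84 + 12)³ = 96³ = 884736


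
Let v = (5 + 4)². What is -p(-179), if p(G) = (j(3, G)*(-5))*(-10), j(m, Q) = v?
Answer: -4050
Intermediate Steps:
v = 81 (v = 9² = 81)
j(m, Q) = 81
p(G) = 4050 (p(G) = (81*(-5))*(-10) = -405*(-10) = 4050)
-p(-179) = -1*4050 = -4050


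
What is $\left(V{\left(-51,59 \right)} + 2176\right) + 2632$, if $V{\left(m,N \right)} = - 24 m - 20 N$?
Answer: $4852$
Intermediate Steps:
$\left(V{\left(-51,59 \right)} + 2176\right) + 2632 = \left(\left(\left(-24\right) \left(-51\right) - 1180\right) + 2176\right) + 2632 = \left(\left(1224 - 1180\right) + 2176\right) + 2632 = \left(44 + 2176\right) + 2632 = 2220 + 2632 = 4852$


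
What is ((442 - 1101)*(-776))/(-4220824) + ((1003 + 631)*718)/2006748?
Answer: 122678204608/264691566261 ≈ 0.46348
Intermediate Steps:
((442 - 1101)*(-776))/(-4220824) + ((1003 + 631)*718)/2006748 = -659*(-776)*(-1/4220824) + (1634*718)*(1/2006748) = 511384*(-1/4220824) + 1173212*(1/2006748) = -63923/527603 + 293303/501687 = 122678204608/264691566261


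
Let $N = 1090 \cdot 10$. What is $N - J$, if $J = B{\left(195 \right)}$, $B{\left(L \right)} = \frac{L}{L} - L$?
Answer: $11094$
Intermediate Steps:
$B{\left(L \right)} = 1 - L$
$N = 10900$
$J = -194$ ($J = 1 - 195 = -194$)
$N - J = 10900 - -194 = 10900 + 194 = 11094$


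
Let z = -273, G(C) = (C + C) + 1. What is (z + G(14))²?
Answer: 59536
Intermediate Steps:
G(C) = 1 + 2*C (G(C) = 2*C + 1 = 1 + 2*C)
(z + G(14))² = (-273 + (1 + 2*14))² = (-273 + (1 + 28))² = (-273 + 29)² = (-244)² = 59536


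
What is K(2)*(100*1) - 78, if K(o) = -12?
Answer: -1278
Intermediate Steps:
K(2)*(100*1) - 78 = -1200 - 78 = -1278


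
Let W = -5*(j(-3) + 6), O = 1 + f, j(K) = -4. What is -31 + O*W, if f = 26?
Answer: -301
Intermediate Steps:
O = 27 (O = 1 + 26 = 27)
W = -10 (W = -5*(-4 + 6) = -5*2 = -10)
-31 + O*W = -31 + 27*(-10) = -31 - 270 = -301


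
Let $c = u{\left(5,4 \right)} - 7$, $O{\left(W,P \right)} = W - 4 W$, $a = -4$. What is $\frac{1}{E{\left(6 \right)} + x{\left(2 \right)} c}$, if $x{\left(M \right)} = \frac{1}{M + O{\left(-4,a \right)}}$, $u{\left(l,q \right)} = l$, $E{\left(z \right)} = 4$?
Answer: $\frac{7}{27} \approx 0.25926$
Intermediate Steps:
$O{\left(W,P \right)} = - 3 W$
$c = -2$ ($c = 5 - 7 = -2$)
$x{\left(M \right)} = \frac{1}{12 + M}$ ($x{\left(M \right)} = \frac{1}{M - -12} = \frac{1}{M + 12} = \frac{1}{12 + M}$)
$\frac{1}{E{\left(6 \right)} + x{\left(2 \right)} c} = \frac{1}{4 + \frac{1}{12 + 2} \left(-2\right)} = \frac{1}{4 + \frac{1}{14} \left(-2\right)} = \frac{1}{4 - \frac{1}{7}} = \frac{1}{\frac{27}{7}} = \frac{7}{27}$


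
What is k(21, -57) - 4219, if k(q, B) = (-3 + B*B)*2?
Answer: 2273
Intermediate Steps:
k(q, B) = -6 + 2*B**2 (k(q, B) = (-3 + B**2)*2 = -6 + 2*B**2)
k(21, -57) - 4219 = (-6 + 2*(-57)**2) - 4219 = (-6 + 2*3249) - 4219 = (-6 + 6498) - 4219 = 6492 - 4219 = 2273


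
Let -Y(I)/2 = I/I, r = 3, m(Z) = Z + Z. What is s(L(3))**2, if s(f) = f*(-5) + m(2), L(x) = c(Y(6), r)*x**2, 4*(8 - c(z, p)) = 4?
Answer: 96721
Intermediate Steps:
m(Z) = 2*Z
Y(I) = -2 (Y(I) = -2*I/I = -2*1 = -2)
c(z, p) = 7 (c(z, p) = 8 - 1/4*4 = 8 - 1 = 7)
L(x) = 7*x**2
s(f) = 4 - 5*f (s(f) = f*(-5) + 2*2 = -5*f + 4 = 4 - 5*f)
s(L(3))**2 = (4 - 35*3**2)**2 = (4 - 35*9)**2 = (4 - 5*63)**2 = (4 - 315)**2 = (-311)**2 = 96721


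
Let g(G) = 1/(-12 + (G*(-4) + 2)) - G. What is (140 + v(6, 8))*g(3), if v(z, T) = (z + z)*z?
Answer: -7102/11 ≈ -645.64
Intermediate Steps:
v(z, T) = 2*z**2 (v(z, T) = (2*z)*z = 2*z**2)
g(G) = 1/(-10 - 4*G) - G (g(G) = 1/(-12 + (-4*G + 2)) - G = 1/(-12 + (2 - 4*G)) - G = 1/(-10 - 4*G) - G)
(140 + v(6, 8))*g(3) = (140 + 2*6**2)*((-1 - 10*3 - 4*3**2)/(2*(5 + 2*3))) = (140 + 2*36)*((-1 - 30 - 4*9)/(2*(5 + 6))) = (140 + 72)*((1/2)*(-1 - 30 - 36)/11) = 212*((1/2)*(1/11)*(-67)) = 212*(-67/22) = -7102/11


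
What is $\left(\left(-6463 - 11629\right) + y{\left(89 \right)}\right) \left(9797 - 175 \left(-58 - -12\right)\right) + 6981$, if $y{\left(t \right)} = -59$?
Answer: $-323933916$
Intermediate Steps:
$\left(\left(-6463 - 11629\right) + y{\left(89 \right)}\right) \left(9797 - 175 \left(-58 - -12\right)\right) + 6981 = \left(\left(-6463 - 11629\right) - 59\right) \left(9797 - 175 \left(-58 - -12\right)\right) + 6981 = \left(-18092 - 59\right) \left(9797 - 175 \left(-58 + 12\right)\right) + 6981 = - 18151 \left(9797 - -8050\right) + 6981 = - 18151 \left(9797 + 8050\right) + 6981 = \left(-18151\right) 17847 + 6981 = -323940897 + 6981 = -323933916$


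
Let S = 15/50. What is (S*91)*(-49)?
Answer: -13377/10 ≈ -1337.7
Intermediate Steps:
S = 3/10 (S = 15*(1/50) = 3/10 ≈ 0.30000)
(S*91)*(-49) = ((3/10)*91)*(-49) = (273/10)*(-49) = -13377/10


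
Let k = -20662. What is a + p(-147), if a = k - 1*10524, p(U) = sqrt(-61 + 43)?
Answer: -31186 + 3*I*sqrt(2) ≈ -31186.0 + 4.2426*I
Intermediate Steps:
p(U) = 3*I*sqrt(2) (p(U) = sqrt(-18) = 3*I*sqrt(2))
a = -31186 (a = -20662 - 1*10524 = -20662 - 10524 = -31186)
a + p(-147) = -31186 + 3*I*sqrt(2)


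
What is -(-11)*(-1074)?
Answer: -11814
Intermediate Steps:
-(-11)*(-1074) = -1*11814 = -11814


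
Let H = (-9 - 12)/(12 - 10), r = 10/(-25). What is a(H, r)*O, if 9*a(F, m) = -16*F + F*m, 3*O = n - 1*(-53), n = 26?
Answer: 22673/45 ≈ 503.84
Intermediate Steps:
r = -2/5 (r = 10*(-1/25) = -2/5 ≈ -0.40000)
O = 79/3 (O = (26 - 1*(-53))/3 = (26 + 53)/3 = (1/3)*79 = 79/3 ≈ 26.333)
H = -21/2 ≈ -10.500
a(F, m) = -16*F/9 + F*m/9 (a(F, m) = (-16*F + F*m)/9 = -16*F/9 + F*m/9)
a(H, r)*O = ((1/9)*(-21/2)*(-16 - 2/5))*(79/3) = ((1/9)*(-21/2)*(-82/5))*(79/3) = (287/15)*(79/3) = 22673/45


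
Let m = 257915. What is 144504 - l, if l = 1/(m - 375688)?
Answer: 17018669593/117773 ≈ 1.4450e+5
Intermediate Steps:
l = -1/117773 (l = 1/(257915 - 375688) = 1/(-117773) = -1/117773 ≈ -8.4909e-6)
144504 - l = 144504 - 1*(-1/117773) = 144504 + 1/117773 = 17018669593/117773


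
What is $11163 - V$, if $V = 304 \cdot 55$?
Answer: $-5557$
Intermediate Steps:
$V = 16720$
$11163 - V = 11163 - 16720 = -5557$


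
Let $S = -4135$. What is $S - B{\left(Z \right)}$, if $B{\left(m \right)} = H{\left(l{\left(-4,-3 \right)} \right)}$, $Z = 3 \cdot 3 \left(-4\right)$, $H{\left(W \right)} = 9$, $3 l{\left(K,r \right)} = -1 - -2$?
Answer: $-4144$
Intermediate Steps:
$l{\left(K,r \right)} = \frac{1}{3}$ ($l{\left(K,r \right)} = \frac{-1 - -2}{3} = \frac{-1 + 2}{3} = \frac{1}{3} \cdot 1 = \frac{1}{3}$)
$Z = -36$ ($Z = 9 \left(-4\right) = -36$)
$B{\left(m \right)} = 9$
$S - B{\left(Z \right)} = -4135 - 9 = -4144$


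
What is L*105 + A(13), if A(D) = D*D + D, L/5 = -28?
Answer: -14518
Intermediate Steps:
L = -140 (L = 5*(-28) = -140)
A(D) = D + D² (A(D) = D² + D = D + D²)
L*105 + A(13) = -140*105 + 13*(1 + 13) = -14700 + 13*14 = -14700 + 182 = -14518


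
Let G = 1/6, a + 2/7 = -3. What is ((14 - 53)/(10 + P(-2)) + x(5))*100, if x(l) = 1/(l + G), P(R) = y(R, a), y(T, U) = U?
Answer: -818100/1457 ≈ -561.50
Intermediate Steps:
a = -23/7 (a = -2/7 - 3 = -23/7 ≈ -3.2857)
P(R) = -23/7
G = ⅙ ≈ 0.16667
x(l) = 1/(⅙ + l) (x(l) = 1/(l + ⅙) = 1/(⅙ + l))
((14 - 53)/(10 + P(-2)) + x(5))*100 = ((14 - 53)/(10 - 23/7) + 6/(1 + 6*5))*100 = (-39/47/7 + 6/(1 + 30))*100 = (-39*7/47 + 6/31)*100 = (-273/47 + 6*(1/31))*100 = (-273/47 + 6/31)*100 = -8181/1457*100 = -818100/1457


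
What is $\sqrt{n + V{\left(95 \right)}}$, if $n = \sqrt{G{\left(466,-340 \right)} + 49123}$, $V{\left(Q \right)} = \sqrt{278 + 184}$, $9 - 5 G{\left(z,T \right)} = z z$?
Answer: $\frac{\sqrt{10 \sqrt{35585} + 25 \sqrt{462}}}{5} \approx 9.8463$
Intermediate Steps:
$G{\left(z,T \right)} = \frac{9}{5} - \frac{z^{2}}{5}$ ($G{\left(z,T \right)} = \frac{9}{5} - \frac{z z}{5} = \frac{9}{5} - \frac{z^{2}}{5}$)
$V{\left(Q \right)} = \sqrt{462}$
$n = \frac{2 \sqrt{35585}}{5}$ ($n = \sqrt{\left(\frac{9}{5} - \frac{466^{2}}{5}\right) + 49123} = \sqrt{\left(\frac{9}{5} - \frac{217156}{5}\right) + 49123} = \sqrt{- \frac{217147}{5} + 49123} = \sqrt{\frac{28468}{5}} = \frac{2 \sqrt{35585}}{5} \approx 75.456$)
$\sqrt{n + V{\left(95 \right)}} = \sqrt{\frac{2 \sqrt{35585}}{5} + \sqrt{462}} = \sqrt{\sqrt{462} + \frac{2 \sqrt{35585}}{5}}$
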